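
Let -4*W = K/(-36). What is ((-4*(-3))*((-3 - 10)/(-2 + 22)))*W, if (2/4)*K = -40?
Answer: 13/3 ≈ 4.3333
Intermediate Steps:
K = -80 (K = 2*(-40) = -80)
W = -5/9 (W = -(-20)/(-36) = -(-20)*(-1)/36 = -¼*20/9 = -5/9 ≈ -0.55556)
((-4*(-3))*((-3 - 10)/(-2 + 22)))*W = ((-4*(-3))*((-3 - 10)/(-2 + 22)))*(-5/9) = (12*(-13/20))*(-5/9) = -39/5*(-5/9) = 13/3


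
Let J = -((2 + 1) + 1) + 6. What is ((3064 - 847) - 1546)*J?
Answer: 1342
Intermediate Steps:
J = 2 (J = -(3 + 1) + 6 = -1*4 + 6 = -4 + 6 = 2)
((3064 - 847) - 1546)*J = ((3064 - 847) - 1546)*2 = (2217 - 1546)*2 = 671*2 = 1342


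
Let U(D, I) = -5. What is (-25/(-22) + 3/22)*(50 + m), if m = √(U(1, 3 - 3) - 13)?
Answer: 700/11 + 42*I*√2/11 ≈ 63.636 + 5.3997*I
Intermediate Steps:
m = 3*I*√2 (m = √(-5 - 13) = √(-18) = 3*I*√2 ≈ 4.2426*I)
(-25/(-22) + 3/22)*(50 + m) = (-25/(-22) + 3/22)*(50 + 3*I*√2) = (-25*(-1/22) + 3*(1/22))*(50 + 3*I*√2) = (25/22 + 3/22)*(50 + 3*I*√2) = 14*(50 + 3*I*√2)/11 = 700/11 + 42*I*√2/11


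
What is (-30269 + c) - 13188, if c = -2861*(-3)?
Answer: -34874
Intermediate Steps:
c = 8583
(-30269 + c) - 13188 = (-30269 + 8583) - 13188 = -21686 - 13188 = -34874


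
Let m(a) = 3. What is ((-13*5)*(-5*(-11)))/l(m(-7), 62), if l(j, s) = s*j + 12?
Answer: -325/18 ≈ -18.056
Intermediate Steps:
l(j, s) = 12 + j*s (l(j, s) = j*s + 12 = 12 + j*s)
((-13*5)*(-5*(-11)))/l(m(-7), 62) = ((-13*5)*(-5*(-11)))/(12 + 3*62) = (-65*55)/(12 + 186) = -3575/198 = -3575*1/198 = -325/18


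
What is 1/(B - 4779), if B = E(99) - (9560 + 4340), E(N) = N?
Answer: -1/18580 ≈ -5.3821e-5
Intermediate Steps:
B = -13801 (B = 99 - (9560 + 4340) = 99 - 1*13900 = 99 - 13900 = -13801)
1/(B - 4779) = 1/(-13801 - 4779) = 1/(-18580) = -1/18580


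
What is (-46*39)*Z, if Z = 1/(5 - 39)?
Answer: 897/17 ≈ 52.765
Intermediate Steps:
Z = -1/34 (Z = 1/(-34) = -1/34 ≈ -0.029412)
(-46*39)*Z = -46*39*(-1/34) = -1794*(-1/34) = 897/17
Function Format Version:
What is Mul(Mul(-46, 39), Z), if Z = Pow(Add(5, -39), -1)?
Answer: Rational(897, 17) ≈ 52.765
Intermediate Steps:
Z = Rational(-1, 34) (Z = Pow(-34, -1) = Rational(-1, 34) ≈ -0.029412)
Mul(Mul(-46, 39), Z) = Mul(Mul(-46, 39), Rational(-1, 34)) = Mul(-1794, Rational(-1, 34)) = Rational(897, 17)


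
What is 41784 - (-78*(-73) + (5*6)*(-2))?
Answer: 36150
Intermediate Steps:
41784 - (-78*(-73) + (5*6)*(-2)) = 41784 - (5694 + 30*(-2)) = 41784 - (5694 - 60) = 41784 - 1*5634 = 41784 - 5634 = 36150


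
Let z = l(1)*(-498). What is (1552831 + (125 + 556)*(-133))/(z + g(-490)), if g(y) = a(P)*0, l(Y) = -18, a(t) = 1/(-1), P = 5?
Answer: 731129/4482 ≈ 163.13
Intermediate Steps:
a(t) = -1
g(y) = 0 (g(y) = -1*0 = 0)
z = 8964 (z = -18*(-498) = 8964)
(1552831 + (125 + 556)*(-133))/(z + g(-490)) = (1552831 + (125 + 556)*(-133))/(8964 + 0) = (1552831 + 681*(-133))/8964 = (1552831 - 90573)*(1/8964) = 1462258*(1/8964) = 731129/4482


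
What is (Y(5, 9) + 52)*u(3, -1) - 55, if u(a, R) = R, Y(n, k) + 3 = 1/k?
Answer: -937/9 ≈ -104.11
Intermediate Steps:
Y(n, k) = -3 + 1/k
(Y(5, 9) + 52)*u(3, -1) - 55 = ((-3 + 1/9) + 52)*(-1) - 55 = (-26/9 + 52)*(-1) - 55 = (442/9)*(-1) - 55 = -442/9 - 55 = -937/9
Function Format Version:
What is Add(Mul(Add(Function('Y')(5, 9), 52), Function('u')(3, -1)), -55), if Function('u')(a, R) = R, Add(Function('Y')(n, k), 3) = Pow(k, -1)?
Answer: Rational(-937, 9) ≈ -104.11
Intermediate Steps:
Function('Y')(n, k) = Add(-3, Pow(k, -1))
Add(Mul(Add(Function('Y')(5, 9), 52), Function('u')(3, -1)), -55) = Add(Mul(Add(Add(-3, Pow(9, -1)), 52), -1), -55) = Add(Mul(Add(Add(-3, Rational(1, 9)), 52), -1), -55) = Add(Mul(Add(Rational(-26, 9), 52), -1), -55) = Add(Mul(Rational(442, 9), -1), -55) = Add(Rational(-442, 9), -55) = Rational(-937, 9)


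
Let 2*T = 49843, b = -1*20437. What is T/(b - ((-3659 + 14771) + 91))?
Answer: -49843/63280 ≈ -0.78766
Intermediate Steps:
b = -20437
T = 49843/2 (T = (½)*49843 = 49843/2 ≈ 24922.)
T/(b - ((-3659 + 14771) + 91)) = 49843/(2*(-20437 - ((-3659 + 14771) + 91))) = 49843/(2*(-20437 - (11112 + 91))) = 49843/(2*(-20437 - 1*11203)) = 49843/(2*(-20437 - 11203)) = (49843/2)/(-31640) = (49843/2)*(-1/31640) = -49843/63280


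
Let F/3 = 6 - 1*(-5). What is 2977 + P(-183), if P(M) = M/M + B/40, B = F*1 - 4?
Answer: 119149/40 ≈ 2978.7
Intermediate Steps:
F = 33 (F = 3*(6 - 1*(-5)) = 3*(6 + 5) = 3*11 = 33)
B = 29 (B = 33*1 - 4 = 33 - 4 = 29)
P(M) = 69/40 (P(M) = M/M + 29/40 = 1 + 29*(1/40) = 1 + 29/40 = 69/40)
2977 + P(-183) = 2977 + 69/40 = 119149/40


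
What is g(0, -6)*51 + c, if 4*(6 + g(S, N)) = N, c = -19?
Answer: -803/2 ≈ -401.50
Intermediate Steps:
g(S, N) = -6 + N/4
g(0, -6)*51 + c = (-6 + (¼)*(-6))*51 - 19 = (-6 - 3/2)*51 - 19 = -15/2*51 - 19 = -765/2 - 19 = -803/2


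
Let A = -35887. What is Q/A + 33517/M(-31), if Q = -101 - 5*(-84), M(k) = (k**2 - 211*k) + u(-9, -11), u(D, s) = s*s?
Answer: 9920602/2260881 ≈ 4.3879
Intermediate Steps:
u(D, s) = s**2
M(k) = 121 + k**2 - 211*k (M(k) = (k**2 - 211*k) + (-11)**2 = (k**2 - 211*k) + 121 = 121 + k**2 - 211*k)
Q = 319 (Q = -101 + 420 = 319)
Q/A + 33517/M(-31) = 319/(-35887) + 33517/(121 + (-31)**2 - 211*(-31)) = 319*(-1/35887) + 33517/(121 + 961 + 6541) = -319/35887 + 33517/7623 = -319/35887 + 33517*(1/7623) = -319/35887 + 277/63 = 9920602/2260881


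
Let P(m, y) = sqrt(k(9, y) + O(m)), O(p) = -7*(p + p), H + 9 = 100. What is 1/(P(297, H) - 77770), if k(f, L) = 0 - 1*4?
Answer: -38885/3024088531 - I*sqrt(4162)/6048177062 ≈ -1.2858e-5 - 1.0667e-8*I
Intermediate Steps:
H = 91 (H = -9 + 100 = 91)
O(p) = -14*p
k(f, L) = -4 (k(f, L) = 0 - 4 = -4)
P(m, y) = sqrt(-4 - 14*m)
1/(P(297, H) - 77770) = 1/(sqrt(-4 - 14*297) - 77770) = 1/(sqrt(-4 - 4158) - 77770) = 1/(sqrt(-4162) - 77770) = 1/(I*sqrt(4162) - 77770) = 1/(-77770 + I*sqrt(4162))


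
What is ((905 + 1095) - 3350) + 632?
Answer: -718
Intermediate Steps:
((905 + 1095) - 3350) + 632 = (2000 - 3350) + 632 = -1350 + 632 = -718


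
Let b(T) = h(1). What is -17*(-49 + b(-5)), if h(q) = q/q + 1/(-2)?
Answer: 1649/2 ≈ 824.50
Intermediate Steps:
h(q) = ½ (h(q) = 1 + 1*(-½) = 1 - ½ = ½)
b(T) = ½
-17*(-49 + b(-5)) = -17*(-49 + ½) = -17*(-97/2) = 1649/2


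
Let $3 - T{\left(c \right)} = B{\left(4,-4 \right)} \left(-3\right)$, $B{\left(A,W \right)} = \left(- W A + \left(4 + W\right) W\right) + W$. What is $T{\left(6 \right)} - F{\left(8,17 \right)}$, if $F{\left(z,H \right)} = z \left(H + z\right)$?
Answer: $-161$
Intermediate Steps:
$B{\left(A,W \right)} = W + W \left(4 + W\right) - A W$ ($B{\left(A,W \right)} = \left(- A W + W \left(4 + W\right)\right) + W = \left(W \left(4 + W\right) - A W\right) + W = W + W \left(4 + W\right) - A W$)
$T{\left(c \right)} = 39$ ($T{\left(c \right)} = 3 - - 4 \left(5 - 4 - 4\right) \left(-3\right) = 3 - \left(-4\right) \left(-3\right) \left(-3\right) = 3 - 12 \left(-3\right) = 3 - -36 = 3 + 36 = 39$)
$T{\left(6 \right)} - F{\left(8,17 \right)} = 39 - 8 \left(17 + 8\right) = 39 - 8 \cdot 25 = 39 - 200 = -161$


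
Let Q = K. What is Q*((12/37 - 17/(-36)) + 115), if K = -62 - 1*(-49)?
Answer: -2005133/1332 ≈ -1505.4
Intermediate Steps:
K = -13 (K = -62 + 49 = -13)
Q = -13
Q*((12/37 - 17/(-36)) + 115) = -13*((12/37 - 17/(-36)) + 115) = -13*((12*(1/37) - 17*(-1/36)) + 115) = -13*((12/37 + 17/36) + 115) = -13*(1061/1332 + 115) = -13*154241/1332 = -2005133/1332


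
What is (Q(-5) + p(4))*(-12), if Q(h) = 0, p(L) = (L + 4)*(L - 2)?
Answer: -192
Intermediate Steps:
p(L) = (-2 + L)*(4 + L) (p(L) = (4 + L)*(-2 + L) = (-2 + L)*(4 + L))
(Q(-5) + p(4))*(-12) = (0 + (-8 + 4² + 2*4))*(-12) = (0 + (-8 + 16 + 8))*(-12) = (0 + 16)*(-12) = 16*(-12) = -192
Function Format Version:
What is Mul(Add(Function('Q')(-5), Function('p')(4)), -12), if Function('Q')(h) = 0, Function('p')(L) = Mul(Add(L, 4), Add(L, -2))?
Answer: -192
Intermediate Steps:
Function('p')(L) = Mul(Add(-2, L), Add(4, L)) (Function('p')(L) = Mul(Add(4, L), Add(-2, L)) = Mul(Add(-2, L), Add(4, L)))
Mul(Add(Function('Q')(-5), Function('p')(4)), -12) = Mul(Add(0, Add(-8, Pow(4, 2), Mul(2, 4))), -12) = Mul(Add(0, Add(-8, 16, 8)), -12) = Mul(Add(0, 16), -12) = Mul(16, -12) = -192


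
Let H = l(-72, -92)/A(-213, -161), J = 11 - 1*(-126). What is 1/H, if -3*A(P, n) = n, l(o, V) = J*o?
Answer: -161/29592 ≈ -0.0054407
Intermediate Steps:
J = 137 (J = 11 + 126 = 137)
l(o, V) = 137*o
A(P, n) = -n/3
H = -29592/161 (H = (137*(-72))/((-⅓*(-161))) = -9864/161/3 = -9864*3/161 = -29592/161 ≈ -183.80)
1/H = 1/(-29592/161) = -161/29592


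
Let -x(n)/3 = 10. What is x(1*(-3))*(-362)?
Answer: 10860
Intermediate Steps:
x(n) = -30 (x(n) = -3*10 = -30)
x(1*(-3))*(-362) = -30*(-362) = 10860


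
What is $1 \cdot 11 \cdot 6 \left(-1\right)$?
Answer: $-66$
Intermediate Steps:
$1 \cdot 11 \cdot 6 \left(-1\right) = 11 \left(-6\right) = -66$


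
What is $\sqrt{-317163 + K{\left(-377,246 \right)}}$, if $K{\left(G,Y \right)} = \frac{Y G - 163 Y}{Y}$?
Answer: $i \sqrt{317703} \approx 563.65 i$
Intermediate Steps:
$K{\left(G,Y \right)} = \frac{- 163 Y + G Y}{Y}$ ($K{\left(G,Y \right)} = \frac{G Y - 163 Y}{Y} = \frac{- 163 Y + G Y}{Y}$)
$\sqrt{-317163 + K{\left(-377,246 \right)}} = \sqrt{-317163 - 540} = \sqrt{-317703} = i \sqrt{317703}$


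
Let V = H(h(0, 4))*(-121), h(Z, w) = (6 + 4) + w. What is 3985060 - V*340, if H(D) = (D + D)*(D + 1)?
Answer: 21263860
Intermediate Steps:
h(Z, w) = 10 + w
H(D) = 2*D*(1 + D) (H(D) = (2*D)*(1 + D) = 2*D*(1 + D))
V = -50820 (V = (2*(10 + 4)*(1 + (10 + 4)))*(-121) = (2*14*(1 + 14))*(-121) = (2*14*15)*(-121) = 420*(-121) = -50820)
3985060 - V*340 = 3985060 - (-50820)*340 = 3985060 - 1*(-17278800) = 3985060 + 17278800 = 21263860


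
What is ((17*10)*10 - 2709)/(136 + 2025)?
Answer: -1009/2161 ≈ -0.46691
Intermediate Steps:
((17*10)*10 - 2709)/(136 + 2025) = (170*10 - 2709)/2161 = (1700 - 2709)*(1/2161) = -1009*1/2161 = -1009/2161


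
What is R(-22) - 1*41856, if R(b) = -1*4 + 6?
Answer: -41854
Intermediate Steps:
R(b) = 2 (R(b) = -4 + 6 = 2)
R(-22) - 1*41856 = 2 - 1*41856 = 2 - 41856 = -41854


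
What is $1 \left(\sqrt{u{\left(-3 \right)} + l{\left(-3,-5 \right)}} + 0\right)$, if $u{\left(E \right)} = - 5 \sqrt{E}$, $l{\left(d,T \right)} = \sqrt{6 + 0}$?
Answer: $\sqrt{\sqrt{6} - 5 i \sqrt{3}} \approx 2.3926 - 1.8098 i$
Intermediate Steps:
$l{\left(d,T \right)} = \sqrt{6}$
$1 \left(\sqrt{u{\left(-3 \right)} + l{\left(-3,-5 \right)}} + 0\right) = 1 \left(\sqrt{- 5 \sqrt{-3} + \sqrt{6}} + 0\right) = 1 \left(\sqrt{- 5 i \sqrt{3} + \sqrt{6}} + 0\right) = 1 \left(\sqrt{\sqrt{6} - 5 i \sqrt{3}} + 0\right) = 1 \sqrt{\sqrt{6} - 5 i \sqrt{3}} = \sqrt{\sqrt{6} - 5 i \sqrt{3}}$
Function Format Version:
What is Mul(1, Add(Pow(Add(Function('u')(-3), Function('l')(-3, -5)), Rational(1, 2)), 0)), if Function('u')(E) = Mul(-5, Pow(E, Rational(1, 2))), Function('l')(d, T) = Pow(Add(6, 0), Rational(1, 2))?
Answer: Pow(Add(Pow(6, Rational(1, 2)), Mul(-5, I, Pow(3, Rational(1, 2)))), Rational(1, 2)) ≈ Add(2.3926, Mul(-1.8098, I))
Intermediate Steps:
Function('l')(d, T) = Pow(6, Rational(1, 2))
Mul(1, Add(Pow(Add(Function('u')(-3), Function('l')(-3, -5)), Rational(1, 2)), 0)) = Mul(1, Add(Pow(Add(Mul(-5, Pow(-3, Rational(1, 2))), Pow(6, Rational(1, 2))), Rational(1, 2)), 0)) = Mul(1, Add(Pow(Add(Mul(-5, Mul(I, Pow(3, Rational(1, 2)))), Pow(6, Rational(1, 2))), Rational(1, 2)), 0)) = Mul(1, Add(Pow(Add(Mul(-5, I, Pow(3, Rational(1, 2))), Pow(6, Rational(1, 2))), Rational(1, 2)), 0)) = Mul(1, Add(Pow(Add(Pow(6, Rational(1, 2)), Mul(-5, I, Pow(3, Rational(1, 2)))), Rational(1, 2)), 0)) = Mul(1, Pow(Add(Pow(6, Rational(1, 2)), Mul(-5, I, Pow(3, Rational(1, 2)))), Rational(1, 2))) = Pow(Add(Pow(6, Rational(1, 2)), Mul(-5, I, Pow(3, Rational(1, 2)))), Rational(1, 2))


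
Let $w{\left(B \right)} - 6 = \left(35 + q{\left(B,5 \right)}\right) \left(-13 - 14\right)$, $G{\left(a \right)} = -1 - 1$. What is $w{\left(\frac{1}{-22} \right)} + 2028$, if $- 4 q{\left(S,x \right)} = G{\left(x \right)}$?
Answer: $\frac{2151}{2} \approx 1075.5$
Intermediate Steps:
$G{\left(a \right)} = -2$
$q{\left(S,x \right)} = \frac{1}{2}$ ($q{\left(S,x \right)} = \left(- \frac{1}{4}\right) \left(-2\right) = \frac{1}{2}$)
$w{\left(B \right)} = - \frac{1905}{2}$ ($w{\left(B \right)} = 6 + \left(35 + \frac{1}{2}\right) \left(-13 - 14\right) = 6 + \frac{71}{2} \left(-27\right) = 6 - \frac{1917}{2} = - \frac{1905}{2}$)
$w{\left(\frac{1}{-22} \right)} + 2028 = - \frac{1905}{2} + 2028 = \frac{2151}{2}$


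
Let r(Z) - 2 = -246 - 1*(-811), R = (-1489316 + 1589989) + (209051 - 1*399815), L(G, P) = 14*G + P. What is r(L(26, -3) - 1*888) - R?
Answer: 90658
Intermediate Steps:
L(G, P) = P + 14*G
R = -90091 (R = 100673 + (209051 - 399815) = 100673 - 190764 = -90091)
r(Z) = 567 (r(Z) = 2 + (-246 - 1*(-811)) = 2 + (-246 + 811) = 2 + 565 = 567)
r(L(26, -3) - 1*888) - R = 567 - 1*(-90091) = 567 + 90091 = 90658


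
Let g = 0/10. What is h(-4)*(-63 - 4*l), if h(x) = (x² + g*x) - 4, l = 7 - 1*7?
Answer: -756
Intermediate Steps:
g = 0 (g = 0*(⅒) = 0)
l = 0 (l = 7 - 7 = 0)
h(x) = -4 + x² (h(x) = (x² + 0*x) - 4 = (x² + 0) - 4 = x² - 4 = -4 + x²)
h(-4)*(-63 - 4*l) = (-4 + (-4)²)*(-63 - 4*0) = (-4 + 16)*(-63 + 0) = 12*(-63) = -756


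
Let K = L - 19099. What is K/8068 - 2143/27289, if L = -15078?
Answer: -949945877/220167652 ≈ -4.3147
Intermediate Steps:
K = -34177 (K = -15078 - 19099 = -34177)
K/8068 - 2143/27289 = -34177/8068 - 2143/27289 = -949945877/220167652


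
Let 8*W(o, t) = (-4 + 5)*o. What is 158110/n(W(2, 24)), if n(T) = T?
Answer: 632440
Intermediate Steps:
W(o, t) = o/8 (W(o, t) = ((-4 + 5)*o)/8 = (1*o)/8 = o/8)
158110/n(W(2, 24)) = 158110/(((1/8)*2)) = 158110/(1/4) = 158110*4 = 632440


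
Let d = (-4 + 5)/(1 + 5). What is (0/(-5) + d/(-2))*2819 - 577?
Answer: -9743/12 ≈ -811.92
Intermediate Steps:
d = ⅙ (d = 1/6 = 1*(⅙) = ⅙ ≈ 0.16667)
(0/(-5) + d/(-2))*2819 - 577 = (0/(-5) + (⅙)/(-2))*2819 - 577 = (0*(-⅕) + (⅙)*(-½))*2819 - 577 = (0 - 1/12)*2819 - 577 = -1/12*2819 - 577 = -2819/12 - 577 = -9743/12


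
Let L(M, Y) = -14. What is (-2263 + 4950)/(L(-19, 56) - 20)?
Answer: -2687/34 ≈ -79.029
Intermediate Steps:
(-2263 + 4950)/(L(-19, 56) - 20) = (-2263 + 4950)/(-14 - 20) = 2687/(-34) = 2687*(-1/34) = -2687/34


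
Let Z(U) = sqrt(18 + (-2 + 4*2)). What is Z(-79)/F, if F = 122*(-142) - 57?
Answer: -2*sqrt(6)/17381 ≈ -0.00028186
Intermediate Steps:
F = -17381 (F = -17324 - 57 = -17381)
Z(U) = 2*sqrt(6) (Z(U) = sqrt(18 + (-2 + 8)) = sqrt(18 + 6) = sqrt(24) = 2*sqrt(6))
Z(-79)/F = (2*sqrt(6))/(-17381) = (2*sqrt(6))*(-1/17381) = -2*sqrt(6)/17381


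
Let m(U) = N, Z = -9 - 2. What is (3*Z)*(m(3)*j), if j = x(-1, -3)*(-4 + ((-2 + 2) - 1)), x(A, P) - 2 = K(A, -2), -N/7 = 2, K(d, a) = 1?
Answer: -6930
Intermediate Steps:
N = -14 (N = -7*2 = -14)
Z = -11
m(U) = -14
x(A, P) = 3 (x(A, P) = 2 + 1 = 3)
j = -15 (j = 3*(-4 + ((-2 + 2) - 1)) = 3*(-4 + (0 - 1)) = 3*(-4 - 1) = 3*(-5) = -15)
(3*Z)*(m(3)*j) = (3*(-11))*(-14*(-15)) = -33*210 = -6930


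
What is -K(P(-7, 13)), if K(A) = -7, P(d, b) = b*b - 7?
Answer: 7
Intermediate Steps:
P(d, b) = -7 + b² (P(d, b) = b² - 7 = -7 + b²)
-K(P(-7, 13)) = -1*(-7) = 7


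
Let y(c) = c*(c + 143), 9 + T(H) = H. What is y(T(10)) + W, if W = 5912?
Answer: 6056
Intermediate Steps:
T(H) = -9 + H
y(c) = c*(143 + c)
y(T(10)) + W = (-9 + 10)*(143 + (-9 + 10)) + 5912 = 1*(143 + 1) + 5912 = 1*144 + 5912 = 144 + 5912 = 6056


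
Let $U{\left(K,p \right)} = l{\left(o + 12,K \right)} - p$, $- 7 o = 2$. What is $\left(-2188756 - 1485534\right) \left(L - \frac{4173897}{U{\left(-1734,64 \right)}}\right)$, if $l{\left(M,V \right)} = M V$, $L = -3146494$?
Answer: $\frac{63420238123624325}{5486} \approx 1.156 \cdot 10^{13}$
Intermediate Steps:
$o = - \frac{2}{7}$ ($o = \left(- \frac{1}{7}\right) 2 = - \frac{2}{7} \approx -0.28571$)
$U{\left(K,p \right)} = - p + \frac{82 K}{7}$ ($U{\left(K,p \right)} = \left(- \frac{2}{7} + 12\right) K - p = \frac{82 K}{7} - p = - p + \frac{82 K}{7}$)
$\left(-2188756 - 1485534\right) \left(L - \frac{4173897}{U{\left(-1734,64 \right)}}\right) = \left(-2188756 - 1485534\right) \left(-3146494 - \frac{4173897}{\left(-1\right) 64 + \frac{82}{7} \left(-1734\right)}\right) = - 3674290 \left(-3146494 - \frac{4173897}{-64 - \frac{142188}{7}}\right) = - 3674290 \left(-3146494 - \frac{4173897}{- \frac{142636}{7}}\right) = - 3674290 \left(-3146494 - - \frac{2247483}{10972}\right) = - 3674290 \left(-3146494 + \frac{2247483}{10972}\right) = \left(-3674290\right) \left(- \frac{34521084685}{10972}\right) = \frac{63420238123624325}{5486}$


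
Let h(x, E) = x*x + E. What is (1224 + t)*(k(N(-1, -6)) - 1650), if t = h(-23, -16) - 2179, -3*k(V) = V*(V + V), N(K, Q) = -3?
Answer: 731952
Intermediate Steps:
h(x, E) = E + x² (h(x, E) = x² + E = E + x²)
k(V) = -2*V²/3 (k(V) = -V*(V + V)/3 = -V*2*V/3 = -2*V²/3)
t = -1666 (t = (-16 + (-23)²) - 2179 = (-16 + 529) - 2179 = 513 - 2179 = -1666)
(1224 + t)*(k(N(-1, -6)) - 1650) = (1224 - 1666)*(-⅔*(-3)² - 1650) = -442*(-⅔*9 - 1650) = -442*(-6 - 1650) = -442*(-1656) = 731952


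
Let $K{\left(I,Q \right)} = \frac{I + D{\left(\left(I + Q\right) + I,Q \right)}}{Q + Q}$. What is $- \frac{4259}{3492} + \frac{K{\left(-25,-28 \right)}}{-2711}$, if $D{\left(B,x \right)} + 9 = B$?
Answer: $- \frac{11553133}{9466812} \approx -1.2204$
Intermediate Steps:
$D{\left(B,x \right)} = -9 + B$
$K{\left(I,Q \right)} = \frac{-9 + Q + 3 I}{2 Q}$ ($K{\left(I,Q \right)} = \frac{I - \left(9 - Q - 2 I\right)}{Q + Q} = \frac{I - \left(9 - Q - 2 I\right)}{2 Q} = \left(I + \left(-9 + Q + 2 I\right)\right) \frac{1}{2 Q} = \left(-9 + Q + 3 I\right) \frac{1}{2 Q} = \frac{-9 + Q + 3 I}{2 Q}$)
$- \frac{4259}{3492} + \frac{K{\left(-25,-28 \right)}}{-2711} = - \frac{4259}{3492} + \frac{\frac{1}{2} \frac{1}{-28} \left(-9 - 28 + 3 \left(-25\right)\right)}{-2711} = \left(-4259\right) \frac{1}{3492} + \frac{1}{2} \left(- \frac{1}{28}\right) \left(-9 - 28 - 75\right) \left(- \frac{1}{2711}\right) = - \frac{4259}{3492} + \frac{1}{2} \left(- \frac{1}{28}\right) \left(-112\right) \left(- \frac{1}{2711}\right) = - \frac{4259}{3492} + 2 \left(- \frac{1}{2711}\right) = - \frac{4259}{3492} - \frac{2}{2711} = - \frac{11553133}{9466812}$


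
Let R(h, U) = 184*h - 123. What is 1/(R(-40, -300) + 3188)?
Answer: -1/4295 ≈ -0.00023283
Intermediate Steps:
R(h, U) = -123 + 184*h
1/(R(-40, -300) + 3188) = 1/((-123 + 184*(-40)) + 3188) = 1/((-123 - 7360) + 3188) = 1/(-7483 + 3188) = 1/(-4295) = -1/4295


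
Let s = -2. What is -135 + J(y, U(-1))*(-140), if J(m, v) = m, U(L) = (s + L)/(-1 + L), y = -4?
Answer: 425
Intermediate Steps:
U(L) = (-2 + L)/(-1 + L)
-135 + J(y, U(-1))*(-140) = -135 - 4*(-140) = -135 + 560 = 425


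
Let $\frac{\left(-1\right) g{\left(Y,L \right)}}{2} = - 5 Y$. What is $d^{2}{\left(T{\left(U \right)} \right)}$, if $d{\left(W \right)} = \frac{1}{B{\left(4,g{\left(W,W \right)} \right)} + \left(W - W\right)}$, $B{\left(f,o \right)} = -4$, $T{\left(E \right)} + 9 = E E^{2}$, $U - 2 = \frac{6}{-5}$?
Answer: $\frac{1}{16} \approx 0.0625$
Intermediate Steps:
$U = \frac{4}{5}$ ($U = 2 + \frac{6}{-5} = 2 + 6 \left(- \frac{1}{5}\right) = 2 - \frac{6}{5} = \frac{4}{5} \approx 0.8$)
$T{\left(E \right)} = -9 + E^{3}$ ($T{\left(E \right)} = -9 + E E^{2} = -9 + E^{3}$)
$g{\left(Y,L \right)} = 10 Y$ ($g{\left(Y,L \right)} = - 2 \left(- 5 Y\right) = 10 Y$)
$d{\left(W \right)} = - \frac{1}{4}$ ($d{\left(W \right)} = \frac{1}{-4 + \left(W - W\right)} = \frac{1}{-4 + 0} = \frac{1}{-4} = - \frac{1}{4}$)
$d^{2}{\left(T{\left(U \right)} \right)} = \left(- \frac{1}{4}\right)^{2} = \frac{1}{16}$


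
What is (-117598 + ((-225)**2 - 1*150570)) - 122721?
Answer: -340264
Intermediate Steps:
(-117598 + ((-225)**2 - 1*150570)) - 122721 = (-117598 + (50625 - 150570)) - 122721 = (-117598 - 99945) - 122721 = -217543 - 122721 = -340264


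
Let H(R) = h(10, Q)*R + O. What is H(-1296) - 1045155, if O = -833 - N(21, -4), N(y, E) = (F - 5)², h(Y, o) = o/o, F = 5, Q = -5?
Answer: -1047284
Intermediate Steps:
h(Y, o) = 1
N(y, E) = 0 (N(y, E) = (5 - 5)² = 0² = 0)
O = -833 (O = -833 - 1*0 = -833 + 0 = -833)
H(R) = -833 + R (H(R) = 1*R - 833 = R - 833 = -833 + R)
H(-1296) - 1045155 = (-833 - 1296) - 1045155 = -2129 - 1045155 = -1047284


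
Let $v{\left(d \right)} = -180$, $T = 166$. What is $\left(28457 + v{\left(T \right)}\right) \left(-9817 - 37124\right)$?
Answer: $-1327350657$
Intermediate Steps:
$\left(28457 + v{\left(T \right)}\right) \left(-9817 - 37124\right) = \left(28457 - 180\right) \left(-9817 - 37124\right) = 28277 \left(-46941\right) = -1327350657$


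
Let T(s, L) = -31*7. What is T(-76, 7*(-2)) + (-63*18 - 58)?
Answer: -1409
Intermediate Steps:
T(s, L) = -217
T(-76, 7*(-2)) + (-63*18 - 58) = -217 + (-63*18 - 58) = -217 + (-1134 - 58) = -217 - 1192 = -1409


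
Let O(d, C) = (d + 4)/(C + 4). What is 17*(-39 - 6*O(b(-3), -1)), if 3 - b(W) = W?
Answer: -1003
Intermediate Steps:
b(W) = 3 - W
O(d, C) = (4 + d)/(4 + C)
17*(-39 - 6*O(b(-3), -1)) = 17*(-39 - 6*(4 + (3 - 1*(-3)))/(4 - 1)) = 17*(-39 - 6*(4 + (3 + 3))/3) = 17*(-39 - 2*(4 + 6)) = 17*(-39 - 2*10) = 17*(-39 - 6*10/3) = 17*(-39 - 20) = 17*(-59) = -1003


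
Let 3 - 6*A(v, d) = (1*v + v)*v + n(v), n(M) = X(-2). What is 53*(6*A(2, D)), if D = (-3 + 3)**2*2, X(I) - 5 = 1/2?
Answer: -1113/2 ≈ -556.50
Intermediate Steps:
X(I) = 11/2 (X(I) = 5 + 1/2 = 11/2)
n(M) = 11/2
D = 0 (D = 0**2*2 = 0*2 = 0)
A(v, d) = -5/12 - v**2/3 (A(v, d) = 1/2 - ((1*v + v)*v + 11/2)/6 = 1/2 - ((v + v)*v + 11/2)/6 = 1/2 - ((2*v)*v + 11/2)/6 = 1/2 - (2*v**2 + 11/2)/6 = 1/2 - (11/2 + 2*v**2)/6 = 1/2 + (-11/12 - v**2/3) = -5/12 - v**2/3)
53*(6*A(2, D)) = 53*(6*(-5/12 - 1/3*2**2)) = 53*(6*(-5/12 - 1/3*4)) = 53*(6*(-5/12 - 4/3)) = 53*(6*(-7/4)) = 53*(-21/2) = -1113/2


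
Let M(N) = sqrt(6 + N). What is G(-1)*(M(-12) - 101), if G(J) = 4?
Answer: -404 + 4*I*sqrt(6) ≈ -404.0 + 9.798*I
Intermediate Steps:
G(-1)*(M(-12) - 101) = 4*(sqrt(6 - 12) - 101) = 4*(sqrt(-6) - 101) = 4*(I*sqrt(6) - 101) = 4*(-101 + I*sqrt(6)) = -404 + 4*I*sqrt(6)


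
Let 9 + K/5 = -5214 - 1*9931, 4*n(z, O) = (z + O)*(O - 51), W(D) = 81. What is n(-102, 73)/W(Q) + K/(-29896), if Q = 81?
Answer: 684479/1210788 ≈ 0.56532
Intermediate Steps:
n(z, O) = (-51 + O)*(O + z)/4 (n(z, O) = ((z + O)*(O - 51))/4 = ((O + z)*(-51 + O))/4 = ((-51 + O)*(O + z))/4 = (-51 + O)*(O + z)/4)
K = -75770 (K = -45 + 5*(-5214 - 1*9931) = -45 + 5*(-5214 - 9931) = -45 + 5*(-15145) = -45 - 75725 = -75770)
n(-102, 73)/W(Q) + K/(-29896) = (-51/4*73 - 51/4*(-102) + (1/4)*73**2 + (1/4)*73*(-102))/81 - 75770/(-29896) = (-3723/4 + 2601/2 + (1/4)*5329 - 3723/2)*(1/81) - 75770*(-1/29896) = (-3723/4 + 2601/2 + 5329/4 - 3723/2)*(1/81) + 37885/14948 = -319/2*1/81 + 37885/14948 = -319/162 + 37885/14948 = 684479/1210788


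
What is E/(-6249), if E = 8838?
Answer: -2946/2083 ≈ -1.4143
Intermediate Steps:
E/(-6249) = 8838/(-6249) = 8838*(-1/6249) = -2946/2083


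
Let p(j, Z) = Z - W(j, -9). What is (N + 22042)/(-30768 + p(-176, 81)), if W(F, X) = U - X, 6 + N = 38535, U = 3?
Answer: -60571/30699 ≈ -1.9731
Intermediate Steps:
N = 38529 (N = -6 + 38535 = 38529)
W(F, X) = 3 - X
p(j, Z) = -12 + Z (p(j, Z) = Z - (3 - 1*(-9)) = Z - (3 + 9) = Z - 1*12 = Z - 12 = -12 + Z)
(N + 22042)/(-30768 + p(-176, 81)) = (38529 + 22042)/(-30768 + (-12 + 81)) = 60571/(-30768 + 69) = 60571/(-30699) = 60571*(-1/30699) = -60571/30699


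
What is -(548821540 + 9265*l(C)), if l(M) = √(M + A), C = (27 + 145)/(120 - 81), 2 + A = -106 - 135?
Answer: -548821540 - 9265*I*√362895/39 ≈ -5.4882e+8 - 1.4311e+5*I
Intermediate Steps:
A = -243 (A = -2 + (-106 - 135) = -2 - 241 = -243)
C = 172/39 ≈ 4.4103
l(M) = √(-243 + M) (l(M) = √(M - 243) = √(-243 + M))
-(548821540 + 9265*l(C)) = -(548821540 + 9265*√(-243 + 172/39)) = -(548821540 + 9265*I*√362895/39) = -9265*(59236 + I*√362895/39) = -548821540 - 9265*I*√362895/39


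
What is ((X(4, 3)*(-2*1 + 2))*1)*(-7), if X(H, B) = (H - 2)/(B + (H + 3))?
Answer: 0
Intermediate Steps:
X(H, B) = (-2 + H)/(3 + B + H) (X(H, B) = (-2 + H)/(B + (3 + H)) = (-2 + H)/(3 + B + H))
((X(4, 3)*(-2*1 + 2))*1)*(-7) = ((((-2 + 4)/(3 + 3 + 4))*(-2*1 + 2))*1)*(-7) = (((2/10)*(-2 + 2))*1)*(-7) = ((((⅒)*2)*0)*1)*(-7) = (((⅕)*0)*1)*(-7) = (0*1)*(-7) = 0*(-7) = 0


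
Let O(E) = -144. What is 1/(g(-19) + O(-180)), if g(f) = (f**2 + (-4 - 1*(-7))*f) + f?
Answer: 1/141 ≈ 0.0070922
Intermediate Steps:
g(f) = f**2 + 4*f (g(f) = (f**2 + (-4 + 7)*f) + f = (f**2 + 3*f) + f = f**2 + 4*f)
1/(g(-19) + O(-180)) = 1/(-19*(4 - 19) - 144) = 1/(-19*(-15) - 144) = 1/(285 - 144) = 1/141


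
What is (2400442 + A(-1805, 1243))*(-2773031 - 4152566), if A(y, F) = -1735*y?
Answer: -38313212898849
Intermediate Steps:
(2400442 + A(-1805, 1243))*(-2773031 - 4152566) = (2400442 - 1735*(-1805))*(-2773031 - 4152566) = (2400442 + 3131675)*(-6925597) = 5532117*(-6925597) = -38313212898849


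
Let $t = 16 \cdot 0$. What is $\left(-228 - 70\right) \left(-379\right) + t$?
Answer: $112942$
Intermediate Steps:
$t = 0$
$\left(-228 - 70\right) \left(-379\right) + t = \left(-228 - 70\right) \left(-379\right) + 0 = \left(-298\right) \left(-379\right) + 0 = 112942 + 0 = 112942$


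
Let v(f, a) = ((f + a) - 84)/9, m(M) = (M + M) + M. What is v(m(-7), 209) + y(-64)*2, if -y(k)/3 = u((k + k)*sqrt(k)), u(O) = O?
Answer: 104/9 + 6144*I ≈ 11.556 + 6144.0*I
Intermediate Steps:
m(M) = 3*M (m(M) = 2*M + M = 3*M)
v(f, a) = -28/3 + a/9 + f/9 (v(f, a) = ((a + f) - 84)*(1/9) = (-84 + a + f)*(1/9) = -28/3 + a/9 + f/9)
y(k) = -6*k**(3/2) (y(k) = -3*(k + k)*sqrt(k) = -3*2*k*sqrt(k) = -6*k**(3/2))
v(m(-7), 209) + y(-64)*2 = (-28/3 + (1/9)*209 + (3*(-7))/9) - (-3072)*I*2 = (-28/3 + 209/9 + (1/9)*(-21)) - (-3072)*I*2 = (-28/3 + 209/9 - 7/3) + (3072*I)*2 = 104/9 + 6144*I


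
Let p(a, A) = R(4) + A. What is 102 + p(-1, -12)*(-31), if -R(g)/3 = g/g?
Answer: 567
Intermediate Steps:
R(g) = -3 (R(g) = -3*g/g = -3*1 = -3)
p(a, A) = -3 + A
102 + p(-1, -12)*(-31) = 102 + (-3 - 12)*(-31) = 102 - 15*(-31) = 102 + 465 = 567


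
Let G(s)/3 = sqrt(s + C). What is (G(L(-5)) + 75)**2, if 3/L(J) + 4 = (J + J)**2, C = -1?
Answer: 179721/32 + 225*I*sqrt(62)/4 ≈ 5616.3 + 442.91*I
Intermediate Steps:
L(J) = 3/(-4 + 4*J**2) (L(J) = 3/(-4 + (J + J)**2) = 3/(-4 + (2*J)**2) = 3/(-4 + 4*J**2))
G(s) = 3*sqrt(-1 + s) (G(s) = 3*sqrt(s - 1) = 3*sqrt(-1 + s))
(G(L(-5)) + 75)**2 = (3*sqrt(-1 + 3/(4*(-1 + (-5)**2))) + 75)**2 = (3*sqrt(-1 + 3/(4*(-1 + 25))) + 75)**2 = (3*sqrt(-1 + (3/4)/24) + 75)**2 = (3*sqrt(-1 + (3/4)*(1/24)) + 75)**2 = (3*sqrt(-1 + 1/32) + 75)**2 = (3*sqrt(-31/32) + 75)**2 = (3*(I*sqrt(62)/8) + 75)**2 = (3*I*sqrt(62)/8 + 75)**2 = (75 + 3*I*sqrt(62)/8)**2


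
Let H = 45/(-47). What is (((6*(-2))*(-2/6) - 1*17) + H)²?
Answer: 430336/2209 ≈ 194.81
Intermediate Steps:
H = -45/47 (H = 45*(-1/47) = -45/47 ≈ -0.95745)
(((6*(-2))*(-2/6) - 1*17) + H)² = (((6*(-2))*(-2/6) - 1*17) - 45/47)² = ((-(-24)/6 - 17) - 45/47)² = ((-12*(-⅓) - 17) - 45/47)² = ((4 - 17) - 45/47)² = (-13 - 45/47)² = (-656/47)² = 430336/2209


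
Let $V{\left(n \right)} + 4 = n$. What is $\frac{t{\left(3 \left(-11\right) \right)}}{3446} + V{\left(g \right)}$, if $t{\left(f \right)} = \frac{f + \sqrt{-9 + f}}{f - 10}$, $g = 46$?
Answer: $\frac{6223509}{148178} - \frac{i \sqrt{42}}{148178} \approx 42.0 - 4.3736 \cdot 10^{-5} i$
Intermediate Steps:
$V{\left(n \right)} = -4 + n$
$t{\left(f \right)} = \frac{f + \sqrt{-9 + f}}{-10 + f}$
$\frac{t{\left(3 \left(-11\right) \right)}}{3446} + V{\left(g \right)} = \frac{\frac{1}{-10 + 3 \left(-11\right)} \left(3 \left(-11\right) + \sqrt{-9 + 3 \left(-11\right)}\right)}{3446} + \left(-4 + 46\right) = \frac{-33 + \sqrt{-9 - 33}}{-10 - 33} \cdot \frac{1}{3446} + 42 = \frac{-33 + \sqrt{-42}}{-43} \cdot \frac{1}{3446} + 42 = - \frac{-33 + i \sqrt{42}}{43} \cdot \frac{1}{3446} + 42 = \left(\frac{33}{43} - \frac{i \sqrt{42}}{43}\right) \frac{1}{3446} + 42 = \left(\frac{33}{148178} - \frac{i \sqrt{42}}{148178}\right) + 42 = \frac{6223509}{148178} - \frac{i \sqrt{42}}{148178}$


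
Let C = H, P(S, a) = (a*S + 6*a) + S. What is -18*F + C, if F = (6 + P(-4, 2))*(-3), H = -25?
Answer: 299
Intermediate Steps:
P(S, a) = S + 6*a + S*a (P(S, a) = (S*a + 6*a) + S = (6*a + S*a) + S = S + 6*a + S*a)
F = -18 (F = (6 + (-4 + 6*2 - 4*2))*(-3) = (6 + (-4 + 12 - 8))*(-3) = (6 + 0)*(-3) = 6*(-3) = -18)
C = -25
-18*F + C = -18*(-18) - 25 = 324 - 25 = 299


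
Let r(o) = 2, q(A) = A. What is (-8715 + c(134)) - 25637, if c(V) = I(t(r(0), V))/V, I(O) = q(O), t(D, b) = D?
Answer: -2301583/67 ≈ -34352.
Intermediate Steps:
I(O) = O
c(V) = 2/V
(-8715 + c(134)) - 25637 = (-8715 + 2/134) - 25637 = (-8715 + 2*(1/134)) - 25637 = (-8715 + 1/67) - 25637 = -583904/67 - 25637 = -2301583/67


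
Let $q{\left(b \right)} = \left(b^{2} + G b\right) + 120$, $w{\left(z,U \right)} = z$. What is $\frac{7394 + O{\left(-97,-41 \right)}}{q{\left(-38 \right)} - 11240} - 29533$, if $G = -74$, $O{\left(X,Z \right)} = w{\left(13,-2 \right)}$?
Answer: $- \frac{67573973}{2288} \approx -29534.0$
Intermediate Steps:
$O{\left(X,Z \right)} = 13$
$q{\left(b \right)} = 120 + b^{2} - 74 b$ ($q{\left(b \right)} = \left(b^{2} - 74 b\right) + 120 = 120 + b^{2} - 74 b$)
$\frac{7394 + O{\left(-97,-41 \right)}}{q{\left(-38 \right)} - 11240} - 29533 = \frac{7394 + 13}{\left(120 + \left(-38\right)^{2} - -2812\right) - 11240} - 29533 = \frac{7407}{\left(120 + 1444 + 2812\right) - 11240} - 29533 = \frac{7407}{4376 - 11240} - 29533 = \frac{7407}{-6864} - 29533 = 7407 \left(- \frac{1}{6864}\right) - 29533 = - \frac{2469}{2288} - 29533 = - \frac{67573973}{2288}$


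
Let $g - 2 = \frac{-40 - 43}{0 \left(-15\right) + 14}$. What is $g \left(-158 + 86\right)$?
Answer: $\frac{1980}{7} \approx 282.86$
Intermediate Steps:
$g = - \frac{55}{14}$ ($g = 2 + \frac{-40 - 43}{0 \left(-15\right) + 14} = 2 - \frac{83}{0 + 14} = 2 - \frac{83}{14} = - \frac{55}{14} \approx -3.9286$)
$g \left(-158 + 86\right) = - \frac{55 \left(-158 + 86\right)}{14} = \left(- \frac{55}{14}\right) \left(-72\right) = \frac{1980}{7}$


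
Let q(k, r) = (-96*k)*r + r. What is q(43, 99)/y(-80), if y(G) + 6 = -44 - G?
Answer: -136191/10 ≈ -13619.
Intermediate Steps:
q(k, r) = r - 96*k*r (q(k, r) = -96*k*r + r = r - 96*k*r)
y(G) = -50 - G (y(G) = -6 + (-44 - G) = -50 - G)
q(43, 99)/y(-80) = (99*(1 - 96*43))/(-50 - 1*(-80)) = (99*(1 - 4128))/(-50 + 80) = (99*(-4127))/30 = -408573*1/30 = -136191/10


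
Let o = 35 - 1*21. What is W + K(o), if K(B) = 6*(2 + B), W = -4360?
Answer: -4264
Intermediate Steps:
o = 14 (o = 35 - 21 = 14)
K(B) = 12 + 6*B
W + K(o) = -4360 + (12 + 6*14) = -4360 + (12 + 84) = -4360 + 96 = -4264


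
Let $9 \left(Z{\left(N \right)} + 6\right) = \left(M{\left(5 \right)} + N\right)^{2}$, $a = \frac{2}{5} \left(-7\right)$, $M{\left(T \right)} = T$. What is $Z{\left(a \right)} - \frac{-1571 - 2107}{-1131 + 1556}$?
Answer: $\frac{12209}{3825} \approx 3.1919$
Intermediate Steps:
$a = - \frac{14}{5}$ ($a = 2 \cdot \frac{1}{5} \left(-7\right) = \frac{2}{5} \left(-7\right) = - \frac{14}{5} \approx -2.8$)
$Z{\left(N \right)} = -6 + \frac{\left(5 + N\right)^{2}}{9}$
$Z{\left(a \right)} - \frac{-1571 - 2107}{-1131 + 1556} = \left(-6 + \frac{\left(5 - \frac{14}{5}\right)^{2}}{9}\right) - \frac{-1571 - 2107}{-1131 + 1556} = \left(-6 + \frac{\left(\frac{11}{5}\right)^{2}}{9}\right) - - \frac{3678}{425} = \left(-6 + \frac{1}{9} \cdot \frac{121}{25}\right) - \left(-3678\right) \frac{1}{425} = \left(-6 + \frac{121}{225}\right) - - \frac{3678}{425} = - \frac{1229}{225} + \frac{3678}{425} = \frac{12209}{3825}$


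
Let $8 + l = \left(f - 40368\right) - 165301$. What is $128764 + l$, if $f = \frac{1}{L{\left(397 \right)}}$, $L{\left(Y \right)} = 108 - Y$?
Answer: $- \frac{22227858}{289} \approx -76913.0$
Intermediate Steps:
$f = - \frac{1}{289}$ ($f = \frac{1}{108 - 397} = \frac{1}{-289} = - \frac{1}{289} \approx -0.0034602$)
$l = - \frac{59440654}{289}$ ($l = -8 - \frac{59438342}{289} = - \frac{59440654}{289} \approx -2.0568 \cdot 10^{5}$)
$128764 + l = 128764 - \frac{59440654}{289} = - \frac{22227858}{289}$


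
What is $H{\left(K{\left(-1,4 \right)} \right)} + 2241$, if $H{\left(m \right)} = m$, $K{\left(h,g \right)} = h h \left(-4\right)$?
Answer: $2237$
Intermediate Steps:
$K{\left(h,g \right)} = - 4 h^{2}$ ($K{\left(h,g \right)} = h^{2} \left(-4\right) = - 4 h^{2}$)
$H{\left(K{\left(-1,4 \right)} \right)} + 2241 = - 4 \left(-1\right)^{2} + 2241 = \left(-4\right) 1 + 2241 = -4 + 2241 = 2237$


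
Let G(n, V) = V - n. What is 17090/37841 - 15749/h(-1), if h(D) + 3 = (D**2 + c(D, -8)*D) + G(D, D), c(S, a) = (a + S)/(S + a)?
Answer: 596009179/113523 ≈ 5250.1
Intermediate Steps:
c(S, a) = 1 (c(S, a) = (S + a)/(S + a) = 1)
h(D) = -3 + D + D**2 (h(D) = -3 + ((D**2 + 1*D) + (D - D)) = -3 + ((D**2 + D) + 0) = -3 + ((D + D**2) + 0) = -3 + (D + D**2) = -3 + D + D**2)
17090/37841 - 15749/h(-1) = 17090/37841 - 15749/(-3 - 1 + (-1)**2) = 17090*(1/37841) - 15749/(-3 - 1 + 1) = 17090/37841 - 15749/(-3) = 17090/37841 - 15749*(-1/3) = 17090/37841 + 15749/3 = 596009179/113523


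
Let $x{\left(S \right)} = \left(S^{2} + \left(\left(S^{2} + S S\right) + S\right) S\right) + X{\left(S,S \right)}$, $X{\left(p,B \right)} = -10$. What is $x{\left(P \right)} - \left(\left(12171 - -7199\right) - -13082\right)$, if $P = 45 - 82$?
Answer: $-131030$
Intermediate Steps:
$P = -37$ ($P = 45 - 82 = -37$)
$x{\left(S \right)} = -10 + S^{2} + S \left(S + 2 S^{2}\right)$ ($x{\left(S \right)} = \left(S^{2} + \left(\left(S^{2} + S S\right) + S\right) S\right) - 10 = \left(S^{2} + \left(\left(S^{2} + S^{2}\right) + S\right) S\right) - 10 = \left(S^{2} + \left(2 S^{2} + S\right) S\right) - 10 = \left(S^{2} + \left(S + 2 S^{2}\right) S\right) - 10 = \left(S^{2} + S \left(S + 2 S^{2}\right)\right) - 10 = -10 + S^{2} + S \left(S + 2 S^{2}\right)$)
$x{\left(P \right)} - \left(\left(12171 - -7199\right) - -13082\right) = \left(-10 + 2 \left(-37\right)^{2} + 2 \left(-37\right)^{3}\right) - \left(\left(12171 - -7199\right) - -13082\right) = \left(-10 + 2 \cdot 1369 + 2 \left(-50653\right)\right) - \left(\left(12171 + 7199\right) + 13082\right) = \left(-10 + 2738 - 101306\right) - \left(19370 + 13082\right) = -98578 - 32452 = -131030$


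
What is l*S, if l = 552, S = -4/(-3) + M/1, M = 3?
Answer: 2392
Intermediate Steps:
S = 13/3 (S = -4/(-3) + 3/1 = -4*(-⅓) + 3*1 = 4/3 + 3 = 13/3 ≈ 4.3333)
l*S = 552*(13/3) = 2392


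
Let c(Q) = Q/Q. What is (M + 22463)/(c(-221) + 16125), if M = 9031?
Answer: 15747/8063 ≈ 1.9530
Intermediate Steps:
c(Q) = 1
(M + 22463)/(c(-221) + 16125) = (9031 + 22463)/(1 + 16125) = 31494/16126 = 31494*(1/16126) = 15747/8063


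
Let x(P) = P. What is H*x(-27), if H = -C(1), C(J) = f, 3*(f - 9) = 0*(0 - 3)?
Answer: 243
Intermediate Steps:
f = 9 (f = 9 + (0*(0 - 3))/3 = 9 + (0*(-3))/3 = 9 + (⅓)*0 = 9 + 0 = 9)
C(J) = 9
H = -9 (H = -1*9 = -9)
H*x(-27) = -9*(-27) = 243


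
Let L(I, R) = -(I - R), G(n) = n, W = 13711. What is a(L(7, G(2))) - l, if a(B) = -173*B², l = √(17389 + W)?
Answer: -4325 - 10*√311 ≈ -4501.4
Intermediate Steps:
L(I, R) = R - I
l = 10*√311 (l = √(17389 + 13711) = √31100 = 10*√311 ≈ 176.35)
a(L(7, G(2))) - l = -173*(2 - 1*7)² - 10*√311 = -173*(2 - 7)² - 10*√311 = -173*(-5)² - 10*√311 = -173*25 - 10*√311 = -4325 - 10*√311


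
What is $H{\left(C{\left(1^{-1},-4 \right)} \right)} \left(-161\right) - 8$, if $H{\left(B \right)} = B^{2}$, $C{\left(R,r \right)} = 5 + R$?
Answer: $-5804$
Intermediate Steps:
$H{\left(C{\left(1^{-1},-4 \right)} \right)} \left(-161\right) - 8 = \left(5 + 1^{-1}\right)^{2} \left(-161\right) - 8 = \left(5 + 1\right)^{2} \left(-161\right) - 8 = 6^{2} \left(-161\right) - 8 = 36 \left(-161\right) - 8 = -5796 - 8 = -5804$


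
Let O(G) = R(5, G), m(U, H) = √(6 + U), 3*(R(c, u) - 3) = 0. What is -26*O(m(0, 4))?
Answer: -78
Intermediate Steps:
R(c, u) = 3 (R(c, u) = 3 + (⅓)*0 = 3 + 0 = 3)
O(G) = 3
-26*O(m(0, 4)) = -26*3 = -78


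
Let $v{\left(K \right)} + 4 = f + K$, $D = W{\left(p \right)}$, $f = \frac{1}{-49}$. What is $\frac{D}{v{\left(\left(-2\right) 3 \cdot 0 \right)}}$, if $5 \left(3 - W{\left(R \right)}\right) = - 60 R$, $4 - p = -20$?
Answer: $- \frac{14259}{197} \approx -72.381$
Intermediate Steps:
$f = - \frac{1}{49} \approx -0.020408$
$p = 24$ ($p = 4 - -20 = 4 + 20 = 24$)
$W{\left(R \right)} = 3 + 12 R$ ($W{\left(R \right)} = 3 - \frac{\left(-60\right) R}{5} = 3 + 12 R$)
$D = 291$ ($D = 3 + 12 \cdot 24 = 3 + 288 = 291$)
$v{\left(K \right)} = - \frac{197}{49} + K$ ($v{\left(K \right)} = -4 + \left(- \frac{1}{49} + K\right) = - \frac{197}{49} + K$)
$\frac{D}{v{\left(\left(-2\right) 3 \cdot 0 \right)}} = \frac{291}{- \frac{197}{49} + \left(-2\right) 3 \cdot 0} = \frac{291}{- \frac{197}{49} - 0} = \frac{291}{- \frac{197}{49} + 0} = \frac{291}{- \frac{197}{49}} = 291 \left(- \frac{49}{197}\right) = - \frac{14259}{197}$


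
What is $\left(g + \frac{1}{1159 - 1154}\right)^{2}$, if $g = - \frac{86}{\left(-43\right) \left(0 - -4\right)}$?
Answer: $\frac{49}{100} \approx 0.49$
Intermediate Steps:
$g = \frac{1}{2}$ ($g = - \frac{86}{\left(-43\right) \left(0 + 4\right)} = - \frac{86}{\left(-43\right) 4} = - \frac{86}{-172} = \left(-86\right) \left(- \frac{1}{172}\right) = \frac{1}{2} \approx 0.5$)
$\left(g + \frac{1}{1159 - 1154}\right)^{2} = \left(\frac{1}{2} + \frac{1}{1159 - 1154}\right)^{2} = \left(\frac{1}{2} + \frac{1}{5}\right)^{2} = \left(\frac{7}{10}\right)^{2} = \frac{49}{100}$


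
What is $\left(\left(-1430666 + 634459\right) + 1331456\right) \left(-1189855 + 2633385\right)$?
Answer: $772647988970$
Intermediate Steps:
$\left(\left(-1430666 + 634459\right) + 1331456\right) \left(-1189855 + 2633385\right) = \left(-796207 + 1331456\right) 1443530 = 535249 \cdot 1443530 = 772647988970$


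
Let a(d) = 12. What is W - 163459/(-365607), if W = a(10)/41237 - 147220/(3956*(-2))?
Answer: 13214730363047/693520649514 ≈ 19.055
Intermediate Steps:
W = 35296547/1896902 (W = 12/41237 - 147220/(3956*(-2)) = 12*(1/41237) - 147220/(-7912) = 12/41237 - 147220*(-1/7912) = 12/41237 + 36805/1978 = 35296547/1896902 ≈ 18.607)
W - 163459/(-365607) = 35296547/1896902 - 163459/(-365607) = 35296547/1896902 - 163459*(-1)/365607 = 35296547/1896902 - 1*(-163459/365607) = 35296547/1896902 + 163459/365607 = 13214730363047/693520649514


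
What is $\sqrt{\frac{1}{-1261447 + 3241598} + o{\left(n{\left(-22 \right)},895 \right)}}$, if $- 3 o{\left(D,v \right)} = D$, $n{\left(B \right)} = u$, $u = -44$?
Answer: $\frac{\sqrt{517571751551091}}{5940453} \approx 3.8297$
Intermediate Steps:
$n{\left(B \right)} = -44$
$o{\left(D,v \right)} = - \frac{D}{3}$
$\sqrt{\frac{1}{-1261447 + 3241598} + o{\left(n{\left(-22 \right)},895 \right)}} = \sqrt{\frac{1}{-1261447 + 3241598} - - \frac{44}{3}} = \sqrt{\frac{1}{1980151} + \frac{44}{3}} = \sqrt{\frac{87126647}{5940453}} = \frac{\sqrt{517571751551091}}{5940453}$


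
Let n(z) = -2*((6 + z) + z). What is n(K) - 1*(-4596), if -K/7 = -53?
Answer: 3100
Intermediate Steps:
K = 371 (K = -7*(-53) = 371)
n(z) = -12 - 4*z (n(z) = -2*(6 + 2*z) = -12 - 4*z)
n(K) - 1*(-4596) = (-12 - 4*371) - 1*(-4596) = (-12 - 1484) + 4596 = -1496 + 4596 = 3100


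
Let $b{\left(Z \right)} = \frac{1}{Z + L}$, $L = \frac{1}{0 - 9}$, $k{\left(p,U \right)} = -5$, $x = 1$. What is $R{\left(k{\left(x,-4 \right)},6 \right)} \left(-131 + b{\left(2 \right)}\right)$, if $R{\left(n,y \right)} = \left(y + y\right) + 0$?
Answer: $- \frac{26616}{17} \approx -1565.6$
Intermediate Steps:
$R{\left(n,y \right)} = 2 y$ ($R{\left(n,y \right)} = 2 y + 0 = 2 y$)
$L = - \frac{1}{9}$ ($L = \frac{1}{-9} = - \frac{1}{9} \approx -0.11111$)
$b{\left(Z \right)} = \frac{1}{- \frac{1}{9} + Z}$ ($b{\left(Z \right)} = \frac{1}{Z - \frac{1}{9}} = \frac{1}{- \frac{1}{9} + Z}$)
$R{\left(k{\left(x,-4 \right)},6 \right)} \left(-131 + b{\left(2 \right)}\right) = 2 \cdot 6 \left(-131 + \frac{9}{-1 + 9 \cdot 2}\right) = 12 \left(-131 + \frac{9}{-1 + 18}\right) = 12 \left(-131 + \frac{9}{17}\right) = 12 \left(- \frac{2218}{17}\right) = - \frac{26616}{17}$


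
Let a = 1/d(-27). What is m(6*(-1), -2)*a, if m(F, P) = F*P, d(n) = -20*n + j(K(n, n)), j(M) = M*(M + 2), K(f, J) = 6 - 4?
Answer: 3/137 ≈ 0.021898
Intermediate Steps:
K(f, J) = 2
j(M) = M*(2 + M)
d(n) = 8 - 20*n (d(n) = -20*n + 2*(2 + 2) = -20*n + 2*4 = -20*n + 8 = 8 - 20*n)
a = 1/548 (a = 1/(8 - 20*(-27)) = 1/(8 + 540) = 1/548 ≈ 0.0018248)
m(6*(-1), -2)*a = ((6*(-1))*(-2))*(1/548) = -6*(-2)*(1/548) = 12*(1/548) = 3/137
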